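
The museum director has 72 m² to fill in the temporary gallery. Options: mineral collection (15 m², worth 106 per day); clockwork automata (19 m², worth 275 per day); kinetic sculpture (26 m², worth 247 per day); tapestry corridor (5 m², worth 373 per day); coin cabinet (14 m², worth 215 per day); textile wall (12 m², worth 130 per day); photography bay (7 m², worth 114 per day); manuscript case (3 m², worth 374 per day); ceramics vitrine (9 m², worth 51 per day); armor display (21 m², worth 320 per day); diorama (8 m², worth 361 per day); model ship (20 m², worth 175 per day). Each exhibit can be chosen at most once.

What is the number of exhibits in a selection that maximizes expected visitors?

6

Optimal total is 1918.
For example clockwork automata + tapestry corridor + coin cabinet + manuscript case + armor display + diorama achieves it, using 70 m².
All optima have 6 exhibits.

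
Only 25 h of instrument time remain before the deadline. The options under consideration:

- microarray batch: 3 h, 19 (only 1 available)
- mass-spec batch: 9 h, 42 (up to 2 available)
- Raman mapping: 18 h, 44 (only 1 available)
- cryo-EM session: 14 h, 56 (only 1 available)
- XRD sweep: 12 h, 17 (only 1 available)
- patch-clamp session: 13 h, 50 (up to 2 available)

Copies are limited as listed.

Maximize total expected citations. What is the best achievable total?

111

Taking the top-ratio experiments first gives microarray batch + 2×mass-spec batch for 103 (21 h).
Dropping mass-spec batch frees 9 h; slotting in patch-clamp session (13 h) lifts the total to 111 at 25 h.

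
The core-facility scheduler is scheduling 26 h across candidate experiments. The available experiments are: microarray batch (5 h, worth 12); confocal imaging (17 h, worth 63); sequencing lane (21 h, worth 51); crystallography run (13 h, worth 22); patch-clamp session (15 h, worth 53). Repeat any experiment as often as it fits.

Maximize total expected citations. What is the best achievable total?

77

Filling by ratio: microarray batch + confocal imaging for 75, with 4 h left unused.
Replace confocal imaging with microarray batch + patch-clamp session: the trade gains 2 net, giving 77 at 25 h.
Nothing else within 26 h beats 77.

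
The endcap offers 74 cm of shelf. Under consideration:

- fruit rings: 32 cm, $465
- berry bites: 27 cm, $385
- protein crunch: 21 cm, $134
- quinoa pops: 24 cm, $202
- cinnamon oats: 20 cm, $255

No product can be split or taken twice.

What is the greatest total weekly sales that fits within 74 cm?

854

By weekly sales per cm: fruit rings 14.53, berry bites 14.26, cinnamon oats 12.75, quinoa pops 8.42 lead.
Taking the top-ratio products first gives fruit rings + berry bites for 850 (59 cm).
The 27 cm tied up in berry bites is better spent on protein crunch + cinnamon oats — total rises to 854 (73 cm).
Every other selection either busts 74 cm or fails to beat 854.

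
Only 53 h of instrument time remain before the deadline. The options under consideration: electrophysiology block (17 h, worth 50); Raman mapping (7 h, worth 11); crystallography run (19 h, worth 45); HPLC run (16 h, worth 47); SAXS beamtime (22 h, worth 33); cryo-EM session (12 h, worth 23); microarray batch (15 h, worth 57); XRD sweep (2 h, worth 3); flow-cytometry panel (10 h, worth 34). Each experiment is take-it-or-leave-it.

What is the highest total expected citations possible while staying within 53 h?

161

Filling by ratio: electrophysiology block + Raman mapping + microarray batch + XRD sweep + flow-cytometry panel for 155, with 2 h left unused.
But HPLC run + cryo-EM session + microarray batch + flow-cytometry panel fits in 53 h and reaches 161.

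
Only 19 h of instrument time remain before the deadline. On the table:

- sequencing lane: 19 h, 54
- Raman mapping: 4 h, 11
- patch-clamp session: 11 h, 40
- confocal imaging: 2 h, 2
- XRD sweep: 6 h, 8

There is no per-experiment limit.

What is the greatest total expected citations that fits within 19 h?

By expected citations per h: patch-clamp session 3.64, sequencing lane 2.84, Raman mapping 2.75, XRD sweep 1.33 lead.
Taking 2×Raman mapping + patch-clamp session: 19 h used, 62 in expected citations.
No other feasible combination exceeds 62.

62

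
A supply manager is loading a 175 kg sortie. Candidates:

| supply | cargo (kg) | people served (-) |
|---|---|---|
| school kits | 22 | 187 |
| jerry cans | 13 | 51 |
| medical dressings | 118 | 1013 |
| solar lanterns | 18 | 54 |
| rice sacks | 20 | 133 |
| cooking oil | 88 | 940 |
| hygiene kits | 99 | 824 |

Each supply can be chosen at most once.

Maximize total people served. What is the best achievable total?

1384

Ranking by ratio (people served/kg): cooking oil 10.68, medical dressings 8.58, school kits 8.50.
Filling by ratio: school kits + jerry cans + solar lanterns + rice sacks + cooking oil for 1365, with 14 kg left unused.
Dropping solar lanterns and cooking oil frees 106 kg; slotting in medical dressings (118 kg) lifts the total to 1384 at 173 kg.
The closest alternative, school kits + jerry cans + solar lanterns + rice sacks + cooking oil, reaches only 1365.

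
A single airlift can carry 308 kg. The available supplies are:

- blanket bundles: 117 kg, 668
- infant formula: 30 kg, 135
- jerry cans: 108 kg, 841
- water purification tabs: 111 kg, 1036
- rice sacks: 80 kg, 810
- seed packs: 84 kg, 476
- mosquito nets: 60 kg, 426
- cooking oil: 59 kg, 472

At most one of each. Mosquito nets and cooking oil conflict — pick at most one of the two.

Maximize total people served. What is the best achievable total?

Filling by ratio: infant formula + water purification tabs + rice sacks + cooking oil for 2453, with 28 kg left unused.
Dropping infant formula and cooking oil frees 89 kg; slotting in jerry cans (108 kg) lifts the total to 2687 at 299 kg.
Every other selection either busts 308 kg or breaks a pairing rule or fails to beat 2687.

2687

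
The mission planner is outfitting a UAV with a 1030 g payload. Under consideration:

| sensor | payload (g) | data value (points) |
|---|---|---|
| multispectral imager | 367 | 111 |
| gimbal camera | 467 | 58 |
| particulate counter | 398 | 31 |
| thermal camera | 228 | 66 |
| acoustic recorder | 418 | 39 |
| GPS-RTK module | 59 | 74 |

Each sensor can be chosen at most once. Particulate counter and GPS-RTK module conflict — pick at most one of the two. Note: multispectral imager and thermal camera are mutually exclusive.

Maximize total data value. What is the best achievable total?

243

Density check — GPS-RTK module 1.25, multispectral imager 0.30, thermal camera 0.29 are the best per g.
Best packing: multispectral imager + gimbal camera + GPS-RTK module — 893 g, 243 total.
Nothing else feasible within 1030 g beats 243.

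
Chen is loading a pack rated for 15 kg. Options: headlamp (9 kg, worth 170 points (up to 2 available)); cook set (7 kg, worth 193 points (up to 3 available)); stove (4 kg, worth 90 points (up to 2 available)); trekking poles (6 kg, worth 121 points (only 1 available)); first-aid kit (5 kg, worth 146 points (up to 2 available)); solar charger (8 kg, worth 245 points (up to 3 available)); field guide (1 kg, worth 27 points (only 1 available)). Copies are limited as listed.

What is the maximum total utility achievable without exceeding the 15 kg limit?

By utility per kg: solar charger 30.62, first-aid kit 29.20, cook set 27.57, field guide 27.00 lead.
Filling by ratio: first-aid kit + solar charger + field guide for 418, with 1 kg left unused.
The 6 kg tied up in first-aid kit and field guide is better spent on cook set — total rises to 438 (15 kg).
Nothing else within 15 kg beats 438.

438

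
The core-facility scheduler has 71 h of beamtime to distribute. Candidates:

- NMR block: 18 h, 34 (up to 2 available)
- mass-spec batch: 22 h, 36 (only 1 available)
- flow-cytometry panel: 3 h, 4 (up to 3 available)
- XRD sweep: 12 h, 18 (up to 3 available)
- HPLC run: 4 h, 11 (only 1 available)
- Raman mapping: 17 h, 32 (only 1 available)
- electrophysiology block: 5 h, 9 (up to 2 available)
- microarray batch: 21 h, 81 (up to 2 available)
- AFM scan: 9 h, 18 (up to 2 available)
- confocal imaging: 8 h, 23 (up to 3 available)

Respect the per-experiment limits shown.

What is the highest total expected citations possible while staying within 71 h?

242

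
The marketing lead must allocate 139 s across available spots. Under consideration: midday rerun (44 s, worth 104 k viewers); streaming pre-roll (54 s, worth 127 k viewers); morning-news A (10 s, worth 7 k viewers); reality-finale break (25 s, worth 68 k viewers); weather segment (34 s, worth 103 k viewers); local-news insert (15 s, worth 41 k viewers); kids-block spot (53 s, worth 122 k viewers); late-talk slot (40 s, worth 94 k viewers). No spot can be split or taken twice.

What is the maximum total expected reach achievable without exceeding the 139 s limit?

By expected reach per s: weather segment 3.03, local-news insert 2.73, reality-finale break 2.72, midday rerun 2.36 lead.
The ratio heuristic lands on midday rerun + morning-news A + reality-finale break + weather segment + local-news insert (323) but leaves 11 s idle.
Replace midday rerun with streaming pre-roll: the trade gains 23 net, giving 346 at 138 s.
Next best is midday rerun + weather segment + local-news insert + late-talk slot at 342 (133 s) — short by 4.

346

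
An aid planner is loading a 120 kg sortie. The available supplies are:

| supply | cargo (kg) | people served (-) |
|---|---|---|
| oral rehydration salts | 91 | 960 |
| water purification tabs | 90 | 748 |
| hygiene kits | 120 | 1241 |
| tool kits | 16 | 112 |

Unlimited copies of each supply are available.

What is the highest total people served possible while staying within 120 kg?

1241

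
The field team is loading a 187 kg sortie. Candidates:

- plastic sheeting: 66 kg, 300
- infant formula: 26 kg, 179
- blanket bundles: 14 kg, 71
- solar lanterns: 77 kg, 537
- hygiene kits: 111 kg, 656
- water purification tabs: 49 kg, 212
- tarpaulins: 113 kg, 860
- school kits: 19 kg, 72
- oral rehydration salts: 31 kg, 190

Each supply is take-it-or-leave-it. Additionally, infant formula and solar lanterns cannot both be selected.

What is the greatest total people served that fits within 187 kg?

Best packing: infant formula + blanket bundles + tarpaulins + oral rehydration salts — 184 kg, 1300 total.

1300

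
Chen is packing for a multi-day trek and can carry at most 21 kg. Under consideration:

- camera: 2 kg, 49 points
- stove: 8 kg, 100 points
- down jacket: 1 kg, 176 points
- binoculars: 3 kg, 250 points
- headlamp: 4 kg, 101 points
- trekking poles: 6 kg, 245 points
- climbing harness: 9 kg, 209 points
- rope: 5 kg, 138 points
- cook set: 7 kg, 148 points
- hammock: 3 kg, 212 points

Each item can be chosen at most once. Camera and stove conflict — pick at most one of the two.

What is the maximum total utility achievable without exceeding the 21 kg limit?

Taking camera + down jacket + binoculars + trekking poles + rope + hammock: 20 kg used, 1070 in utility.
Runner-up camera + down jacket + binoculars + headlamp + trekking poles + hammock tops out at 1033.

1070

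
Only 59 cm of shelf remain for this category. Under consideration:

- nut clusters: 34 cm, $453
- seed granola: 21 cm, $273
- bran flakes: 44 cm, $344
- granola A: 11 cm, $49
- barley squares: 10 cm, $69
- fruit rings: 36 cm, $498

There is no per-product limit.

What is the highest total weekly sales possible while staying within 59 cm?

Seed granola + fruit rings uses 57 of the 59 cm and totals 771.

771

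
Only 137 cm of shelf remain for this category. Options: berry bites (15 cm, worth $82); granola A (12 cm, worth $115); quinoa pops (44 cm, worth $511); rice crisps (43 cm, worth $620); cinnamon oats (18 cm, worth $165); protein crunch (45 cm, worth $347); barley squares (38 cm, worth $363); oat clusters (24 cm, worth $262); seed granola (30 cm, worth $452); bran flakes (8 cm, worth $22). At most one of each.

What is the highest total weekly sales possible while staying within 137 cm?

1748

Taking the top-ratio products first gives granola A + quinoa pops + rice crisps + seed granola + bran flakes for 1720 (137 cm).
Dropping granola A and bran flakes frees 20 cm; slotting in cinnamon oats (18 cm) lifts the total to 1748 at 135 cm.
Runner-up granola A + quinoa pops + rice crisps + seed granola + bran flakes tops out at 1720.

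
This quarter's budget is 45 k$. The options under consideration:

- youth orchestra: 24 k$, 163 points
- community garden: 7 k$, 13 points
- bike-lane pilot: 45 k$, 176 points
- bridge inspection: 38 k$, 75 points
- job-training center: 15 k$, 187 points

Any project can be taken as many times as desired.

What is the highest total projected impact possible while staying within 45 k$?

561

3×job-training center uses 45 of the 45 k$ and totals 561.
Nothing else within 45 k$ beats 561.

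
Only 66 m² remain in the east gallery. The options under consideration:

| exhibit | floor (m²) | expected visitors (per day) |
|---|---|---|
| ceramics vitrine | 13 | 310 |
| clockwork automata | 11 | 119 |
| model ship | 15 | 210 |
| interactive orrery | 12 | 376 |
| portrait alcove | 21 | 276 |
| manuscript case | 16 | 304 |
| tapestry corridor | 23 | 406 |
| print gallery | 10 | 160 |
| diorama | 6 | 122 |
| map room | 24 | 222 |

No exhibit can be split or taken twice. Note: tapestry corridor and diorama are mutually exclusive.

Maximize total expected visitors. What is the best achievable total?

1396

Taking the top-ratio exhibits first gives ceramics vitrine + interactive orrery + manuscript case + print gallery + diorama for 1272 (57 m²).
Dropping print gallery and diorama frees 16 m²; slotting in tapestry corridor (23 m²) lifts the total to 1396 at 64 m².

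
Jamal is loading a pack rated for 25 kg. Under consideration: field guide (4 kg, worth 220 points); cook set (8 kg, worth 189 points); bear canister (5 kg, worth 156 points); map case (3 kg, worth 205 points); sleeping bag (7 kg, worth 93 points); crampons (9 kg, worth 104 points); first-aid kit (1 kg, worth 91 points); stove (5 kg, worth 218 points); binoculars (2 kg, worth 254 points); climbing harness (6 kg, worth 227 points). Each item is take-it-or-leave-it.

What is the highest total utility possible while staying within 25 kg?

By utility per kg: binoculars 127.00, first-aid kit 91.00, map case 68.33 lead.
Greedy by ratio would take field guide + map case + first-aid kit + stove + binoculars + climbing harness: 21 kg used, total 1215.
Dropping first-aid kit frees 1 kg; slotting in bear canister (5 kg) lifts the total to 1280 at 25 kg.
The closest alternative, field guide + map case + first-aid kit + stove + binoculars + climbing harness, reaches only 1215.

1280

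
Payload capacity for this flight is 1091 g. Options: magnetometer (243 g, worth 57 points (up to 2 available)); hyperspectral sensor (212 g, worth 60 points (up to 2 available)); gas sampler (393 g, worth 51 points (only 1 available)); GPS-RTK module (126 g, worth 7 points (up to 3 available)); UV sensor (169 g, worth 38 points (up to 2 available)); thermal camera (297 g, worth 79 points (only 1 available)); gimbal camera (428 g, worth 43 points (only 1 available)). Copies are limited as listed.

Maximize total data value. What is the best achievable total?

275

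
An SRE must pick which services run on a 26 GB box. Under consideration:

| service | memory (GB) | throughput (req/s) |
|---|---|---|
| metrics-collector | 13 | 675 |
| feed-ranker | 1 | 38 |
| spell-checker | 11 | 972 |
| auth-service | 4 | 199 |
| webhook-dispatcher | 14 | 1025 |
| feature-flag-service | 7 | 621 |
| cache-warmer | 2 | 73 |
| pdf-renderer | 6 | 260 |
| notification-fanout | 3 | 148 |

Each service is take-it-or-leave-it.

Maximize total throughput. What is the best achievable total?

Greedy by ratio would take feed-ranker + spell-checker + auth-service + feature-flag-service + notification-fanout: 26 GB used, total 1978.
The 14 GB tied up in auth-service and feature-flag-service and notification-fanout is better spent on webhook-dispatcher — total rises to 2035 (26 GB).

2035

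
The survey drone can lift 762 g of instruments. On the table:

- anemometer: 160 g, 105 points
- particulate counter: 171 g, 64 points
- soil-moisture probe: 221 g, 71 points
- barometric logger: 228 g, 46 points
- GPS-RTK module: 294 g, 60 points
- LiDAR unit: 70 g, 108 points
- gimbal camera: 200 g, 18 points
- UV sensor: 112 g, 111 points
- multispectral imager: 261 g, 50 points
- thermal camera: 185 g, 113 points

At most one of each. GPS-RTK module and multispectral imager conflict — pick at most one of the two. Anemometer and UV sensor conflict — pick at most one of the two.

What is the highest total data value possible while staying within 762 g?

By data value per g: LiDAR unit 1.54, UV sensor 0.99, anemometer 0.66 lead.
Taking particulate counter + soil-moisture probe + LiDAR unit + UV sensor + thermal camera: 759 g used, 467 in data value.
Runner-up particulate counter + LiDAR unit + gimbal camera + UV sensor + thermal camera tops out at 414.

467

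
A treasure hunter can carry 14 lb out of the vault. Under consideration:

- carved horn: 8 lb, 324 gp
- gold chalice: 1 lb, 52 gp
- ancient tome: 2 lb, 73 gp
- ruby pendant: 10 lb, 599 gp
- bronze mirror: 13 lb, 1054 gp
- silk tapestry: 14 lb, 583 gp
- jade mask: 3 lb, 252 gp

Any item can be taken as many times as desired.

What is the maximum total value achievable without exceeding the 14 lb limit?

1112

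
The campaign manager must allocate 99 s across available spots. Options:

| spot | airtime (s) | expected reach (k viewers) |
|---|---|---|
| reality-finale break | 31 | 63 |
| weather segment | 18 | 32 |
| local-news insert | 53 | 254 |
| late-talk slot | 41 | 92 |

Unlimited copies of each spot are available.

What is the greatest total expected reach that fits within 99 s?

Local-news insert + late-talk slot uses 94 of the 99 s and totals 346.
That's the maximum — no swap from here does better than 346.

346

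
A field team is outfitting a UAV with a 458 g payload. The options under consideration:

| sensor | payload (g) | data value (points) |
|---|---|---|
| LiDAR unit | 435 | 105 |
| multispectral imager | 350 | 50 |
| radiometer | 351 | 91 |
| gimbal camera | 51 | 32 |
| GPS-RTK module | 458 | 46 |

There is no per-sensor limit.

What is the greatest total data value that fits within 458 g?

Best packing: 8×gimbal camera — 408 g, 256 total.

256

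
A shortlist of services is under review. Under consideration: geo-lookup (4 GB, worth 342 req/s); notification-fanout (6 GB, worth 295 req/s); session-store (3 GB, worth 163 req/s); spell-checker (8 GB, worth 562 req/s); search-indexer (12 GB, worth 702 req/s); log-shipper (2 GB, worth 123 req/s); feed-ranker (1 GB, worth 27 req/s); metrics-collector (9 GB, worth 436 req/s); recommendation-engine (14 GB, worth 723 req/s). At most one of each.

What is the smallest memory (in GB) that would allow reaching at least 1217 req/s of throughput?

18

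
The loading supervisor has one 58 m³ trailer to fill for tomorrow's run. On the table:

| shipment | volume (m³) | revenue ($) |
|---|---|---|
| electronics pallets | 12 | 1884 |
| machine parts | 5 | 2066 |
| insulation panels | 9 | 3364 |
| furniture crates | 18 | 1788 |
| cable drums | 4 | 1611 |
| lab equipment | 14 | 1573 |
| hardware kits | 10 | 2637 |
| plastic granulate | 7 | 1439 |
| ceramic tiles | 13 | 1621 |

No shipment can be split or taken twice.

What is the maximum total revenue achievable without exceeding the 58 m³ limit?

13350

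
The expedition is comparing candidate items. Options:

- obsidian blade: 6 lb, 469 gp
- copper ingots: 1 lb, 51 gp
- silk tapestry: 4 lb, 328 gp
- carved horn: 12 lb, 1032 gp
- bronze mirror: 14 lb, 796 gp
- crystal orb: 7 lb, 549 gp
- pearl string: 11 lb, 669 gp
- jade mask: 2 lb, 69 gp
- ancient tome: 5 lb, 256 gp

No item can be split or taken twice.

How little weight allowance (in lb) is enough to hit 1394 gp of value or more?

Minimise lb subject to total value ≥ 1394.
Taking copper ingots + silk tapestry + carved horn gives 1411 (≥ 1394) for 17 lb.
Any bundle with less than 17 lb falls short of 1394.

17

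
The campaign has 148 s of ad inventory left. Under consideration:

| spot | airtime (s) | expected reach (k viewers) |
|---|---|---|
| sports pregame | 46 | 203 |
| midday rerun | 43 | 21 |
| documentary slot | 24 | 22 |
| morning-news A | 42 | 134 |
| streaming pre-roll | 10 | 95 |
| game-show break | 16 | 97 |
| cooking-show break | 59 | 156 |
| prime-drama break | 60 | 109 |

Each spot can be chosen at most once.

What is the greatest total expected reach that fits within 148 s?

551

Taking sports pregame + documentary slot + morning-news A + streaming pre-roll + game-show break: 138 s used, 551 in expected reach.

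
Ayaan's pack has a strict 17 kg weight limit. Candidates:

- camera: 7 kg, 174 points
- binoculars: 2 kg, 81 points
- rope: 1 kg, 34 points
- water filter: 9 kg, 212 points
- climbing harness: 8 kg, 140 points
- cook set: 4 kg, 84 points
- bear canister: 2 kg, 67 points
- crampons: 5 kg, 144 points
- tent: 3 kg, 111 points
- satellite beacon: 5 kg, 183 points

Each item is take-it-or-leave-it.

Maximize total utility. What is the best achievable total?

586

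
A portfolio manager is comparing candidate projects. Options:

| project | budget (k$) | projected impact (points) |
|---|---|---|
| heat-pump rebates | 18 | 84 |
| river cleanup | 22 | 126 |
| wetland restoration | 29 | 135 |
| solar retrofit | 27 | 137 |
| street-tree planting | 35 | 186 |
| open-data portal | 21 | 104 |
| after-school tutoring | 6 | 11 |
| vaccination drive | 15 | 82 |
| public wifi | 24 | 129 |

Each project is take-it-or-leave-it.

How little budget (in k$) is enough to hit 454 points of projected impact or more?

Minimise k$ subject to total projected impact ≥ 454.
river cleanup + solar retrofit + vaccination drive + public wifi: 474 projected impact at 88 k$.
Any bundle with less than 88 k$ falls short of 454.

88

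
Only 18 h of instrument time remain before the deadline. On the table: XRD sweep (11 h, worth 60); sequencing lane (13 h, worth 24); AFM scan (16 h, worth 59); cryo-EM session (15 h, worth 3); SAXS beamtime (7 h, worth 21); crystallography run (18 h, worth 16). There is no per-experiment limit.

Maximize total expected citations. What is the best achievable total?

81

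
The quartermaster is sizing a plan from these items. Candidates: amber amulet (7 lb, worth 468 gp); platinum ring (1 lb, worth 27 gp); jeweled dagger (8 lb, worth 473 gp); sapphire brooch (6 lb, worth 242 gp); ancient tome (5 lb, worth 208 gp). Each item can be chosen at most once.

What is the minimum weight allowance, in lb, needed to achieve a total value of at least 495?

8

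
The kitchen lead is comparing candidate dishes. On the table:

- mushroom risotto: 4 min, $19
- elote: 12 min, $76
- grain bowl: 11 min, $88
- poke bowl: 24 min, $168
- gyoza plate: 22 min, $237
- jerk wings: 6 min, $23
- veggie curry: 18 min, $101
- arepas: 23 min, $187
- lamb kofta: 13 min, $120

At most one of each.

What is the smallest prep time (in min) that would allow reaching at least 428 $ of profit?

Look for the lowest-prep combination reaching 428.
Taking grain bowl + gyoza plate + lamb kofta gives 445 (≥ 428) for 46 min.
Any bundle with less than 46 min falls short of 428.

46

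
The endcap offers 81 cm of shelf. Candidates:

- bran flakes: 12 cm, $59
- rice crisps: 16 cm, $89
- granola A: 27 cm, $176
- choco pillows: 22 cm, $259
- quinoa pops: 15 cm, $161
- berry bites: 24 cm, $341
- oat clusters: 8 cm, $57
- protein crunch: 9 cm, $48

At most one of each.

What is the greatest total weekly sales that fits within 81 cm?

A density-first pass picks choco pillows + quinoa pops + berry bites + oat clusters + protein crunch — 866 at 78 cm.
Replace protein crunch with bran flakes: the trade gains 11 net, giving 877 at 81 cm.

877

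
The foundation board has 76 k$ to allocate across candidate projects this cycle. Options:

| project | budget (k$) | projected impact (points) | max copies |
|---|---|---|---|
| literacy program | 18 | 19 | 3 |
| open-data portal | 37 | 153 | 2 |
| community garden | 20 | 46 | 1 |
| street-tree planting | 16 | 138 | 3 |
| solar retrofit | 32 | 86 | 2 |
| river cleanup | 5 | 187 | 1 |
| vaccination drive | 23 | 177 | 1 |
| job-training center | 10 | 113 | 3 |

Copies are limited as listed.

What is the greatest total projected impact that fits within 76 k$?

841

Ranking by ratio (projected impact/k$): river cleanup 37.40, job-training center 11.30, street-tree planting 8.62.
Greedy by ratio would take 2×street-tree planting + river cleanup + 3×job-training center: 67 k$ used, total 802.
Replace street-tree planting with vaccination drive: the trade gains 39 net, giving 841 at 74 k$.
No other feasible combination exceeds 841.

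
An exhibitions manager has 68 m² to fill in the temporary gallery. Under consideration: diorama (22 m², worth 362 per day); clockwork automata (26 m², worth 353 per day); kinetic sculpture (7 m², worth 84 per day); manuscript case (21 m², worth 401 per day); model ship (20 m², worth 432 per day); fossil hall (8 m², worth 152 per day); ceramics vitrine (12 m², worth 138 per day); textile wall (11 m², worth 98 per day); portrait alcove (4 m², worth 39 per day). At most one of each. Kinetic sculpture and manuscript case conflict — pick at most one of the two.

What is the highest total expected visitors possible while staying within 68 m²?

1234

Taking diorama + manuscript case + model ship + portrait alcove: 67 m² used, 1234 in expected visitors.
The closest alternative, diorama + manuscript case + model ship, reaches only 1195.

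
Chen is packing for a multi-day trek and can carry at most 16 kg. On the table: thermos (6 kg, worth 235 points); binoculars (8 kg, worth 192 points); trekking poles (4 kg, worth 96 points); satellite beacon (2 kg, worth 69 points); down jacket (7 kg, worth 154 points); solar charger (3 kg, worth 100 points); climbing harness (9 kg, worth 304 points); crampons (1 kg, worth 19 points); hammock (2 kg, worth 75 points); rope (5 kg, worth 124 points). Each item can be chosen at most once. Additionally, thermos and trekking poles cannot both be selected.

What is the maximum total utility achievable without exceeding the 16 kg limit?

558

A density-first pass picks thermos + satellite beacon + solar charger + crampons + hammock — 498 at 14 kg.
Dropping satellite beacon and solar charger and hammock frees 7 kg; slotting in climbing harness (9 kg) lifts the total to 558 at 16 kg.
An exhaustive check of the 1024 subsets confirms 558.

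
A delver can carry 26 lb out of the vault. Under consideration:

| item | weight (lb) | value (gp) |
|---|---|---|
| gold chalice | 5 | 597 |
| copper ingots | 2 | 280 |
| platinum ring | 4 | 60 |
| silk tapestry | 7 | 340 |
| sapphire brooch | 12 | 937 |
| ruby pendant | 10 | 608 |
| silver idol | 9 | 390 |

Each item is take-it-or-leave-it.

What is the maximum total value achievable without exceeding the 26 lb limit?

2154

Best packing: gold chalice + copper ingots + silk tapestry + sapphire brooch — 26 lb, 2154 total.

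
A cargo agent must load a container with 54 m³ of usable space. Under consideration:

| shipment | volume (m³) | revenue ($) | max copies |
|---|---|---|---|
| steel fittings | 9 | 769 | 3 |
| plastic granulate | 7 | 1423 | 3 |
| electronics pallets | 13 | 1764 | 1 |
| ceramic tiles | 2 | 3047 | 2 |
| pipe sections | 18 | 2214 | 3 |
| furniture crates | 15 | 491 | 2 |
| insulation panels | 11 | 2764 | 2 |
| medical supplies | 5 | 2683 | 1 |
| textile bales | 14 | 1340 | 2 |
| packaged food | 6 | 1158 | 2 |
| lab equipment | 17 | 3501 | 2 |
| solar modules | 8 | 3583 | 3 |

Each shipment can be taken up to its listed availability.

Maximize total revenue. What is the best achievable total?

By revenue per m³: ceramic tiles 1523.50, medical supplies 536.60, solar modules 447.88 lead.
The ratio heuristic lands on plastic granulate + 2×ceramic tiles + insulation panels + medical supplies + 3×solar modules (23713) but leaves 3 m³ idle.
The 11 m³ tied up in insulation panels is better spent on 2×plastic granulate — total rises to 23795 (54 m³).

23795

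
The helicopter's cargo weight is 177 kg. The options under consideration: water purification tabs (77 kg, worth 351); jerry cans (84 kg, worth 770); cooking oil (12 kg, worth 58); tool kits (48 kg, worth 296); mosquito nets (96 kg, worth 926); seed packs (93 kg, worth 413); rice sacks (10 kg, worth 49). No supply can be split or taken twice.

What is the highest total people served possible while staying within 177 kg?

1329

Ranking by ratio (people served/kg): mosquito nets 9.65, jerry cans 9.17, tool kits 6.17, rice sacks 4.90.
Taking cooking oil + tool kits + mosquito nets + rice sacks: 166 kg used, 1329 in people served.
Next best is cooking oil + tool kits + mosquito nets at 1280 (156 kg) — short by 49.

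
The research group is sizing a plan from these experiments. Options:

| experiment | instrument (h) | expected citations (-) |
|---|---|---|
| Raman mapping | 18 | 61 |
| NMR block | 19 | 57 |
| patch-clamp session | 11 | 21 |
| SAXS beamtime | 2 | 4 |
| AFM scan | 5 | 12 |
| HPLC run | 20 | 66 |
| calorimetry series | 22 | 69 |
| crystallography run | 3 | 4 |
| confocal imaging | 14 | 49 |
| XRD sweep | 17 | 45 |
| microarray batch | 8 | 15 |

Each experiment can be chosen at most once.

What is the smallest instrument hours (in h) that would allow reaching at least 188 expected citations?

57

Minimise h subject to total expected citations ≥ 188.
Raman mapping + AFM scan + HPLC run + confocal imaging reaches 188 using 57 h.
Any bundle with less than 57 h falls short of 188.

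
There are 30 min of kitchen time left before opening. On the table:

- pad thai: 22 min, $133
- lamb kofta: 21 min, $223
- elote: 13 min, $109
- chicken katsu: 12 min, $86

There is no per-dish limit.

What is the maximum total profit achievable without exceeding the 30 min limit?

223

Lamb kofta uses 21 of the 30 min and totals 223.
Nothing else within 30 min beats 223.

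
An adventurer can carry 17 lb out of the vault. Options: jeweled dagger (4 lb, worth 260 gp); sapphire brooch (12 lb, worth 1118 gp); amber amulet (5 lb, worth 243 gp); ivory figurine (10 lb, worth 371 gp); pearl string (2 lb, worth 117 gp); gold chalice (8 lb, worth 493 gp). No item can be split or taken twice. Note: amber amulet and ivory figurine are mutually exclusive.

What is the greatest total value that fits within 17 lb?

1378

Taking jeweled dagger + sapphire brooch: 16 lb used, 1378 in value.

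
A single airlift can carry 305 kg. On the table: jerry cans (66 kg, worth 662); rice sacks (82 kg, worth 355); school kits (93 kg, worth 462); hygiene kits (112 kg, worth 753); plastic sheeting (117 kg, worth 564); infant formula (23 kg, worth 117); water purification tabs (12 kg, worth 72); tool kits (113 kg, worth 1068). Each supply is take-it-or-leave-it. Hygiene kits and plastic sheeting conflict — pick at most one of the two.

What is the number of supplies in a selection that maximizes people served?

Best achievable people served is 2555.
For example jerry cans + hygiene kits + water purification tabs + tool kits achieves it, using 303 kg.
All optima have 4 supplies.

4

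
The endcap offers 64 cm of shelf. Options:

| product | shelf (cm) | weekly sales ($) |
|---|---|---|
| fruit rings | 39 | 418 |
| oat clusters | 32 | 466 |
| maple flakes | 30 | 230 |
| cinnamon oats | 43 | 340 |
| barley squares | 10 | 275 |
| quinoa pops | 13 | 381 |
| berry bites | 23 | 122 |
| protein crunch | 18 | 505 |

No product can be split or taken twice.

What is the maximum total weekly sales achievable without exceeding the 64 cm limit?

By weekly sales per cm: quinoa pops 29.31, protein crunch 28.06, barley squares 27.50 lead.
Greedy by ratio would take barley squares + quinoa pops + berry bites + protein crunch: 64 cm used, total 1283.
Replace barley squares and berry bites with oat clusters: the trade gains 69 net, giving 1352 at 63 cm.
Runner-up barley squares + quinoa pops + berry bites + protein crunch tops out at 1283.

1352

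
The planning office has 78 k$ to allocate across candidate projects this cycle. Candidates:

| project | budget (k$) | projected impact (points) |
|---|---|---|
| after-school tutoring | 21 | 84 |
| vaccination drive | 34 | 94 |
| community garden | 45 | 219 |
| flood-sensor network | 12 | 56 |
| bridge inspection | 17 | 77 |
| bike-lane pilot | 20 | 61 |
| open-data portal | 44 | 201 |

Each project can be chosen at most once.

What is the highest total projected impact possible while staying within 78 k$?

Density check — community garden 4.87, flood-sensor network 4.67, open-data portal 4.57, bridge inspection 4.53 are the best per k$.
The ratio heuristic lands on community garden + flood-sensor network + bridge inspection (352) but leaves 4 k$ idle.
The 17 k$ tied up in bridge inspection is better spent on after-school tutoring — total rises to 359 (78 k$).
Runner-up community garden + flood-sensor network + bridge inspection tops out at 352.

359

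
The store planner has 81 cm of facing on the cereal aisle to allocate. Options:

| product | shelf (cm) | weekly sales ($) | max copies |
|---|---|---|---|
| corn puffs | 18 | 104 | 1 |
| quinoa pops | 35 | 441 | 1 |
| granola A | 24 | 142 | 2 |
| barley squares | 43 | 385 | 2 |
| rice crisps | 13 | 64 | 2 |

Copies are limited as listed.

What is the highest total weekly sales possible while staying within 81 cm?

Density check — quinoa pops 12.60, barley squares 8.95, granola A 5.92, corn puffs 5.78 are the best per cm.
Taking quinoa pops + barley squares: 78 cm used, 826 in weekly sales.
Every other selection either busts 81 cm or exceeds an availability limit or fails to beat 826.

826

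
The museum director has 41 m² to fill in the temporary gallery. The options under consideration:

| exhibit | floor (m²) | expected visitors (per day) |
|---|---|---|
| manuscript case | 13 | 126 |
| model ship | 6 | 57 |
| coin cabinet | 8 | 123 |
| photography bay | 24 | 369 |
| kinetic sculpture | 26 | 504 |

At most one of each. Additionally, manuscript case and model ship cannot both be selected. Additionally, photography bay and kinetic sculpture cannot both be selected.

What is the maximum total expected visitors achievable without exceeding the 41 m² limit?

By expected visitors per m²: kinetic sculpture 19.38, coin cabinet 15.38, photography bay 15.38 lead.
Model ship + coin cabinet + kinetic sculpture uses 40 of the 41 m² and totals 684.

684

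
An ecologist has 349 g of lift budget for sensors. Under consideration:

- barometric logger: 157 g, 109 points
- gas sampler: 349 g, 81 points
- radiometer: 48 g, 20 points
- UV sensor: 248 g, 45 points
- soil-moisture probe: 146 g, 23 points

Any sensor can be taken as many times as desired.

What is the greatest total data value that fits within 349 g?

218

Ranking by ratio (data value/g): barometric logger 0.69, radiometer 0.42, gas sampler 0.23, UV sensor 0.18.
Best packing: 2×barometric logger — 314 g, 218 total.
That's the maximum — no swap from here does better than 218.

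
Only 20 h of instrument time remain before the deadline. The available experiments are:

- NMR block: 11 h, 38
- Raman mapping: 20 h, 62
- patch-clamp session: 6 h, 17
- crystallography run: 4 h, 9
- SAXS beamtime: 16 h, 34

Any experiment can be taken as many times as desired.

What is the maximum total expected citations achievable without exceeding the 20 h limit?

62

The ratio heuristic lands on NMR block + patch-clamp session (55) but leaves 3 h idle.
Dropping NMR block and patch-clamp session frees 17 h; slotting in Raman mapping (20 h) lifts the total to 62 at 20 h.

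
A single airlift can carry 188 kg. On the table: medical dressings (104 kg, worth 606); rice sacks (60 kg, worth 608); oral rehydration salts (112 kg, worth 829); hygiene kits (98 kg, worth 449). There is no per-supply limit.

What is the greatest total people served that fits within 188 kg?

Ranking by ratio (people served/kg): rice sacks 10.13, oral rehydration salts 7.40, medical dressings 5.83, hygiene kits 4.58.
3×rice sacks uses 180 of the 188 kg and totals 1824.
That's the maximum — no swap from here does better than 1824.

1824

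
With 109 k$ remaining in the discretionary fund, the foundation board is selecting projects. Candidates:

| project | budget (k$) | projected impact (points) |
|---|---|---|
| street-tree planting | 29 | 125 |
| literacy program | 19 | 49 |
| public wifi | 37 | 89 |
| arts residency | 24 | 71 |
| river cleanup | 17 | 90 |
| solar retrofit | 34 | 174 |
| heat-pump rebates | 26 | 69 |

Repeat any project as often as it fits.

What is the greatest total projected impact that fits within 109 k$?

540

Best packing: 6×river cleanup — 102 k$, 540 total.
No other feasible combination exceeds 540.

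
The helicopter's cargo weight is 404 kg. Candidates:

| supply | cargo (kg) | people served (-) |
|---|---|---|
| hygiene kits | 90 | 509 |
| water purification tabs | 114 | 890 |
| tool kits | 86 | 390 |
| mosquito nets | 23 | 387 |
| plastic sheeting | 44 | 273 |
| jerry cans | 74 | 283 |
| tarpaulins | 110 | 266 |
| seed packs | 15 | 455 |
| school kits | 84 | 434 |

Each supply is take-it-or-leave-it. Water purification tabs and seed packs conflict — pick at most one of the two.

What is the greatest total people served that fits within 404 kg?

2610

Best packing: hygiene kits + water purification tabs + tool kits + mosquito nets + school kits — 397 kg, 2610 total.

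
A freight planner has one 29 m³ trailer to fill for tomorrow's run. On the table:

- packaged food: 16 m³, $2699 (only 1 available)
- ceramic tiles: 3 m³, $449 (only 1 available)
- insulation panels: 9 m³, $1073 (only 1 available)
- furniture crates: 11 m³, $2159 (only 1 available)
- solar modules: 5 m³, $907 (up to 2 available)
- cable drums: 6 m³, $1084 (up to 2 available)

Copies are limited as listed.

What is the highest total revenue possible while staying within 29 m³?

Filling by ratio: furniture crates + 2×solar modules + cable drums for 5057, with 2 m³ left unused.
Replace solar modules with cable drums: the trade gains 177 net, giving 5234 at 28 m³.
No other feasible combination exceeds 5234.

5234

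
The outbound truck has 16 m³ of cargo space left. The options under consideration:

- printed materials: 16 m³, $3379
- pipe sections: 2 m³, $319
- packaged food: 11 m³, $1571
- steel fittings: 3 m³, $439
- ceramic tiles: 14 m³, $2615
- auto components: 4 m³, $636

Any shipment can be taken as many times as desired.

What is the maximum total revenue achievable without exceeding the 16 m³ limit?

3379

The ratio ordering already packs tightly: printed materials, 16 m³, 3379.
Nothing else within 16 m³ beats 3379.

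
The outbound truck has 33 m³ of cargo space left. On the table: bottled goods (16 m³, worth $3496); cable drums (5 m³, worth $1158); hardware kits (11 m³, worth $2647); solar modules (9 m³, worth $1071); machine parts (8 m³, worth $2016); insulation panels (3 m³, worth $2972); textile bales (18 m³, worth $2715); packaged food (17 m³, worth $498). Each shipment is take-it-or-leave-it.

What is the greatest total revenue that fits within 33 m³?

9642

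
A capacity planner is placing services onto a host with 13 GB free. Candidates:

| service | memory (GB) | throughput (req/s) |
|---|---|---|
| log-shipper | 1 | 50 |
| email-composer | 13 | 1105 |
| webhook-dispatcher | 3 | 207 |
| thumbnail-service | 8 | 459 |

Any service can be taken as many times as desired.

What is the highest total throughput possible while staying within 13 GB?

1105

Best packing: email-composer — 13 GB, 1105 total.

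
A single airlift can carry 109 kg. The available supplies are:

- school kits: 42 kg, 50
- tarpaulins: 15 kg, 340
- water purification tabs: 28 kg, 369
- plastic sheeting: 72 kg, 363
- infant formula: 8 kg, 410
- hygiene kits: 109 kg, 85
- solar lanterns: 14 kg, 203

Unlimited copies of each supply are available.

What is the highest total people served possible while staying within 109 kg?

5330

Taking 13×infant formula: 104 kg used, 5330 in people served.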